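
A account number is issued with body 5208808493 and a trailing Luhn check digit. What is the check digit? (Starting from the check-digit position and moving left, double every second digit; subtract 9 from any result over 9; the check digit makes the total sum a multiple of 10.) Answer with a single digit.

Partial digits right→left: 3 9 4 8 0 8 8 0 2 5
Double every second digit counting from the check-digit position (so the 1st, 3rd, 5th, ... of the partial from the right).
  doubled (with −9 where >9): 6 8 0 7 4 → sum 25
  kept as-is: 9 8 8 0 5 → sum 30
Total = 25 + 30 = 55.
Check digit = (10 − (55 mod 10)) mod 10 = 5.

5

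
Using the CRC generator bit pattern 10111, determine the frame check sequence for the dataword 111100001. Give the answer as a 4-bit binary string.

0010

Append 4 zeros: 1111000010000. Divide by 10111 (XOR where the leading bit is 1):
  pos 0: 11110 XOR 10111 = 01001
  pos 1: 10010 XOR 10111 = 00101
  pos 3: 10100 XOR 10111 = 00011
  pos 6: 11100 XOR 10111 = 01011
  pos 7: 10110 XOR 10111 = 00001
Remainder (last 4 bits) = 0010. This is the CRC / FCS.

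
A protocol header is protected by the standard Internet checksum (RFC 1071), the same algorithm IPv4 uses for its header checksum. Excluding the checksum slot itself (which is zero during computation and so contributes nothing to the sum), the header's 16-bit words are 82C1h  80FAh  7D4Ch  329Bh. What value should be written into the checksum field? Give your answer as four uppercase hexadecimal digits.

4C5C

One's-complement addition (fold any carry out of bit 15 back into bit 0):
  0x82C1 + 0x80FA = 0x103BB → wrap carry → 0x03BC
  0x03BC + 0x7D4C = 0x08108
  0x8108 + 0x329B = 0x0B3A3
One's-complement sum = 0xB3A3.
Checksum = ~0xB3A3 & 0xFFFF = 0x4C5C.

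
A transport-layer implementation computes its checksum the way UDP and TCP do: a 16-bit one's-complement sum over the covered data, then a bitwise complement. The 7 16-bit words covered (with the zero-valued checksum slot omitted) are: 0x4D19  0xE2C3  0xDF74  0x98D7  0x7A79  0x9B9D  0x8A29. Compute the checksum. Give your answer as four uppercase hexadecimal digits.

B795

One's-complement addition (fold any carry out of bit 15 back into bit 0):
  0x4D19 + 0xE2C3 = 0x12FDC → wrap carry → 0x2FDD
  0x2FDD + 0xDF74 = 0x10F51 → wrap carry → 0x0F52
  0x0F52 + 0x98D7 = 0x0A829
  0xA829 + 0x7A79 = 0x122A2 → wrap carry → 0x22A3
  0x22A3 + 0x9B9D = 0x0BE40
  0xBE40 + 0x8A29 = 0x14869 → wrap carry → 0x486A
One's-complement sum = 0x486A.
Checksum = ~0x486A & 0xFFFF = 0xB795.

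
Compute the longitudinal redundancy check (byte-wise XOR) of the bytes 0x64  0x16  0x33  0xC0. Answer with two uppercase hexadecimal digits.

XOR the bytes together:
  start with 0x64
  0x64 ⊕ 0x16 = 0x72
  0x72 ⊕ 0x33 = 0x41
  0x41 ⊕ 0xC0 = 0x81

81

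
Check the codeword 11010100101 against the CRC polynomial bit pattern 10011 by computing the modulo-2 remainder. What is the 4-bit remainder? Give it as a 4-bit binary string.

Modulo-2 division of 11010100101 by 10011:
  pos 0: 11010 XOR 10011 = 01001
  pos 1: 10011 XOR 10011 = 00000
Remainder = 0101 (nonzero — an error is detected).

0101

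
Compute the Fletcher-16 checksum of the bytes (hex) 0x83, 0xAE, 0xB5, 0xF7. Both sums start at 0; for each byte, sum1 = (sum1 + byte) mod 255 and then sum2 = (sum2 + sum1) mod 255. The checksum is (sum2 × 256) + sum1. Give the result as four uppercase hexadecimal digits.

Running sums (mod 255):
  after byte 0 (0x83): sum1=131, sum2=131
  after byte 1 (0xAE): sum1=50, sum2=181
  after byte 2 (0xB5): sum1=231, sum2=157
  after byte 3 (0xF7): sum1=223, sum2=125
Checksum = sum2·256 + sum1 = 125·256 + 223 = 32223 = 0x7DDF.

7DDF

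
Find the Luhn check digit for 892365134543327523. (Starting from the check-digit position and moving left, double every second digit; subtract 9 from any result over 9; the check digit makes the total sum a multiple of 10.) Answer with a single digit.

3

Partial digits right→left: 3 2 5 7 2 3 3 4 5 4 3 1 5 6 3 2 9 8
Double every second digit counting from the check-digit position (so the 1st, 3rd, 5th, ... of the partial from the right).
  doubled (with −9 where >9): 6 1 4 6 1 6 1 6 9 → sum 40
  kept as-is: 2 7 3 4 4 1 6 2 8 → sum 37
Total = 40 + 37 = 77.
Check digit = (10 − (77 mod 10)) mod 10 = 3.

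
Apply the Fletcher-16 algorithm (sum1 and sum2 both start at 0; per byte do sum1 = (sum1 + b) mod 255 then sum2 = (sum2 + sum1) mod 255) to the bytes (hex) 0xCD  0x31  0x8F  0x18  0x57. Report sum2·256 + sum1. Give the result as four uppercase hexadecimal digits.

00FD

Running sums (mod 255):
  after byte 0 (0xCD): sum1=205, sum2=205
  after byte 1 (0x31): sum1=254, sum2=204
  after byte 2 (0x8F): sum1=142, sum2=91
  after byte 3 (0x18): sum1=166, sum2=2
  after byte 4 (0x57): sum1=253, sum2=0
Checksum = sum2·256 + sum1 = 0·256 + 253 = 253 = 0x00FD.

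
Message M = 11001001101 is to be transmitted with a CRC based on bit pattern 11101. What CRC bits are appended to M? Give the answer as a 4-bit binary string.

0101

Append 4 zeros: 110010011010000. Divide by 11101 (XOR where the leading bit is 1):
  pos 0: 11001 XOR 11101 = 00100
  pos 2: 10000 XOR 11101 = 01101
  pos 3: 11011 XOR 11101 = 00110
  pos 5: 11010 XOR 11101 = 00111
  pos 7: 11110 XOR 11101 = 00011
  pos 10: 11000 XOR 11101 = 00101
Remainder (last 4 bits) = 0101. This is the CRC / FCS.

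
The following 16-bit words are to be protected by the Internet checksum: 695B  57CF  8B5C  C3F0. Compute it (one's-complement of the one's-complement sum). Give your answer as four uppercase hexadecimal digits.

EF87

One's-complement addition (fold any carry out of bit 15 back into bit 0):
  0x695B + 0x57CF = 0x0C12A
  0xC12A + 0x8B5C = 0x14C86 → wrap carry → 0x4C87
  0x4C87 + 0xC3F0 = 0x11077 → wrap carry → 0x1078
One's-complement sum = 0x1078.
Checksum = ~0x1078 & 0xFFFF = 0xEF87.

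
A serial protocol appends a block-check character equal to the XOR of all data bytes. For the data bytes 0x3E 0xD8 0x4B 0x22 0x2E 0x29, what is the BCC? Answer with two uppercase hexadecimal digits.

XOR the bytes together:
  start with 0x3E
  0x3E ⊕ 0xD8 = 0xE6
  0xE6 ⊕ 0x4B = 0xAD
  0xAD ⊕ 0x22 = 0x8F
  0x8F ⊕ 0x2E = 0xA1
  0xA1 ⊕ 0x29 = 0x88

88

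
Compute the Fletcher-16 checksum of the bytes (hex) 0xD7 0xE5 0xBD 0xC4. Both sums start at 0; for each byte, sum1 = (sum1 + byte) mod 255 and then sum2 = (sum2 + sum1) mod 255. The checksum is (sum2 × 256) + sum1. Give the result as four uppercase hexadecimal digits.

Running sums (mod 255):
  after byte 0 (0xD7): sum1=215, sum2=215
  after byte 1 (0xE5): sum1=189, sum2=149
  after byte 2 (0xBD): sum1=123, sum2=17
  after byte 3 (0xC4): sum1=64, sum2=81
Checksum = sum2·256 + sum1 = 81·256 + 64 = 20800 = 0x5140.

5140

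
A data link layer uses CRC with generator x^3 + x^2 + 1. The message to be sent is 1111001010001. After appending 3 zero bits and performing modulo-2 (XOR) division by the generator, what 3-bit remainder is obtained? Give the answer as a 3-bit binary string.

110

Append 3 zeros: 1111001010001000. Divide by 1101 (XOR where the leading bit is 1):
  pos 0: 1111 XOR 1101 = 0010
  pos 2: 1000 XOR 1101 = 0101
  pos 3: 1011 XOR 1101 = 0110
  pos 4: 1100 XOR 1101 = 0001
  pos 7: 1100 XOR 1101 = 0001
  pos 10: 1010 XOR 1101 = 0111
  pos 11: 1110 XOR 1101 = 0011
Remainder (last 3 bits) = 110. This is the CRC / FCS.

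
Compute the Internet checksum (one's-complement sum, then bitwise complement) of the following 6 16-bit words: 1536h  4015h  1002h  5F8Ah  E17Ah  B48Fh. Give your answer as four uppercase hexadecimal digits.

A51D

One's-complement addition (fold any carry out of bit 15 back into bit 0):
  0x1536 + 0x4015 = 0x0554B
  0x554B + 0x1002 = 0x0654D
  0x654D + 0x5F8A = 0x0C4D7
  0xC4D7 + 0xE17A = 0x1A651 → wrap carry → 0xA652
  0xA652 + 0xB48F = 0x15AE1 → wrap carry → 0x5AE2
One's-complement sum = 0x5AE2.
Checksum = ~0x5AE2 & 0xFFFF = 0xA51D.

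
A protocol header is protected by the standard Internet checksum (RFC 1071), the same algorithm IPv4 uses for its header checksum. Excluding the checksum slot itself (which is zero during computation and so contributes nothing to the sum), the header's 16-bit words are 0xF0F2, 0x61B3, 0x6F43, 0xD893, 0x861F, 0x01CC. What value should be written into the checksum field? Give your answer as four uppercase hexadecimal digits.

DD96

One's-complement addition (fold any carry out of bit 15 back into bit 0):
  0xF0F2 + 0x61B3 = 0x152A5 → wrap carry → 0x52A6
  0x52A6 + 0x6F43 = 0x0C1E9
  0xC1E9 + 0xD893 = 0x19A7C → wrap carry → 0x9A7D
  0x9A7D + 0x861F = 0x1209C → wrap carry → 0x209D
  0x209D + 0x01CC = 0x02269
One's-complement sum = 0x2269.
Checksum = ~0x2269 & 0xFFFF = 0xDD96.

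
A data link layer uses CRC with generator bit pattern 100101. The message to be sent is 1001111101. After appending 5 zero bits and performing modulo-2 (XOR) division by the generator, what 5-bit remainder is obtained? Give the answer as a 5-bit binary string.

01101

Append 5 zeros: 100111110100000. Divide by 100101 (XOR where the leading bit is 1):
  pos 0: 100111 XOR 100101 = 000010
  pos 4: 101101 XOR 100101 = 001000
  pos 6: 100000 XOR 100101 = 000101
  pos 9: 101000 XOR 100101 = 001101
Remainder (last 5 bits) = 01101. This is the CRC / FCS.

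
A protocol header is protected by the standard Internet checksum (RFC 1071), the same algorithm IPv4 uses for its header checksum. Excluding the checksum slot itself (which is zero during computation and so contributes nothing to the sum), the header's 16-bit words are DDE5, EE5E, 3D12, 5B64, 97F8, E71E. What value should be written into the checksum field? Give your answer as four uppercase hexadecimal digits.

1C2D

One's-complement addition (fold any carry out of bit 15 back into bit 0):
  0xDDE5 + 0xEE5E = 0x1CC43 → wrap carry → 0xCC44
  0xCC44 + 0x3D12 = 0x10956 → wrap carry → 0x0957
  0x0957 + 0x5B64 = 0x064BB
  0x64BB + 0x97F8 = 0x0FCB3
  0xFCB3 + 0xE71E = 0x1E3D1 → wrap carry → 0xE3D2
One's-complement sum = 0xE3D2.
Checksum = ~0xE3D2 & 0xFFFF = 0x1C2D.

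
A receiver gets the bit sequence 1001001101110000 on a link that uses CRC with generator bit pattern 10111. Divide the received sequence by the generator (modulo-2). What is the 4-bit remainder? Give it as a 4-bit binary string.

Modulo-2 division of 1001001101110000 by 10111:
  pos 0: 10010 XOR 10111 = 00101
  pos 2: 10101 XOR 10111 = 00010
  pos 5: 10101 XOR 10111 = 00010
  pos 8: 10110 XOR 10111 = 00001
Remainder = 1000 (nonzero — an error is detected).

1000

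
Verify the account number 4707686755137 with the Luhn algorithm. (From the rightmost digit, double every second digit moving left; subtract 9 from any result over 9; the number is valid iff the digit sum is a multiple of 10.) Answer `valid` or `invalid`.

invalid

From the right, keep odd positions and double even positions (subtract 9 from any doubled value over 9):
  doubled (positions 2,4,...): 6 1 5 7 5 5 → sum 29
  kept (positions 1,3,...): 7 1 5 6 6 0 4 → sum 29
Total = 58.
58 mod 10 = 8, so the number is invalid.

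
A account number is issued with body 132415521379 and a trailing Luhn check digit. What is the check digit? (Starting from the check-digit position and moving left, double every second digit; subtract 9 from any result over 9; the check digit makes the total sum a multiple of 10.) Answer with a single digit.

9

Partial digits right→left: 9 7 3 1 2 5 5 1 4 2 3 1
Double every second digit counting from the check-digit position (so the 1st, 3rd, 5th, ... of the partial from the right).
  doubled (with −9 where >9): 9 6 4 1 8 6 → sum 34
  kept as-is: 7 1 5 1 2 1 → sum 17
Total = 34 + 17 = 51.
Check digit = (10 − (51 mod 10)) mod 10 = 9.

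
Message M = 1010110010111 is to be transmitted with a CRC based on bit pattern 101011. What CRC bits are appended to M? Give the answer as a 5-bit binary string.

Append 5 zeros: 101011001011100000. Divide by 101011 (XOR where the leading bit is 1):
  pos 0: 101011 XOR 101011 = 000000
  pos 8: 101110 XOR 101011 = 000101
  pos 11: 101000 XOR 101011 = 000011
Remainder (last 5 bits) = 00110. This is the CRC / FCS.

00110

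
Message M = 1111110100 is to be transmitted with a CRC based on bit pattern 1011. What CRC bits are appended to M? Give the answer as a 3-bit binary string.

010

Append 3 zeros: 1111110100000. Divide by 1011 (XOR where the leading bit is 1):
  pos 0: 1111 XOR 1011 = 0100
  pos 1: 1001 XOR 1011 = 0010
  pos 3: 1010 XOR 1011 = 0001
  pos 6: 1100 XOR 1011 = 0111
  pos 7: 1110 XOR 1011 = 0101
  pos 8: 1010 XOR 1011 = 0001
Remainder (last 3 bits) = 010. This is the CRC / FCS.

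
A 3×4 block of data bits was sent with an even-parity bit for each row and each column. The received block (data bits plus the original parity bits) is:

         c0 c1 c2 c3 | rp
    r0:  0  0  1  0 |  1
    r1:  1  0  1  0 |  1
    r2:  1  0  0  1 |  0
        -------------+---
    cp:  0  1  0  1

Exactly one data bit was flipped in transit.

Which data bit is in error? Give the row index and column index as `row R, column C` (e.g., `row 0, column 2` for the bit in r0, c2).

Recompute each row's even parity and compare to rp:
  r0: data parity 1, sent rp 1 → ok
  r1: data parity 0, sent rp 1 → mismatch
  r2: data parity 0, sent rp 0 → ok
Recompute each column's even parity and compare to cp:
  c0: data parity 0, sent cp 0 → ok
  c1: data parity 0, sent cp 1 → mismatch
  c2: data parity 0, sent cp 0 → ok
  c3: data parity 1, sent cp 1 → ok
Exactly one row (r1) and one column (c1) fail → the flipped bit is at their intersection.

row 1, column 1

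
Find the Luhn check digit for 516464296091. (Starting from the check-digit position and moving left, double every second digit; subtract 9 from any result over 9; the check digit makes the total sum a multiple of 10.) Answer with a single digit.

Partial digits right→left: 1 9 0 6 9 2 4 6 4 6 1 5
Double every second digit counting from the check-digit position (so the 1st, 3rd, 5th, ... of the partial from the right).
  doubled (with −9 where >9): 2 0 9 8 8 2 → sum 29
  kept as-is: 9 6 2 6 6 5 → sum 34
Total = 29 + 34 = 63.
Check digit = (10 − (63 mod 10)) mod 10 = 7.

7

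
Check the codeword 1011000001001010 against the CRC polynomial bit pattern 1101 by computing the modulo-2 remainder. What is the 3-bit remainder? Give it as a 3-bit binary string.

Modulo-2 division of 1011000001001010 by 1101:
  pos 0: 1011 XOR 1101 = 0110
  pos 1: 1100 XOR 1101 = 0001
  pos 4: 1000 XOR 1101 = 0101
  pos 5: 1010 XOR 1101 = 0111
  pos 6: 1111 XOR 1101 = 0010
  pos 8: 1000 XOR 1101 = 0101
  pos 9: 1011 XOR 1101 = 0110
  pos 10: 1100 XOR 1101 = 0001
Remainder = 110 (nonzero — an error is detected).

110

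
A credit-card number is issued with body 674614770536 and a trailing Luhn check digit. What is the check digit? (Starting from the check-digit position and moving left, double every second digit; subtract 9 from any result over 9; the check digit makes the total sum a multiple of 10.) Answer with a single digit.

4

Partial digits right→left: 6 3 5 0 7 7 4 1 6 4 7 6
Double every second digit counting from the check-digit position (so the 1st, 3rd, 5th, ... of the partial from the right).
  doubled (with −9 where >9): 3 1 5 8 3 5 → sum 25
  kept as-is: 3 0 7 1 4 6 → sum 21
Total = 25 + 21 = 46.
Check digit = (10 − (46 mod 10)) mod 10 = 4.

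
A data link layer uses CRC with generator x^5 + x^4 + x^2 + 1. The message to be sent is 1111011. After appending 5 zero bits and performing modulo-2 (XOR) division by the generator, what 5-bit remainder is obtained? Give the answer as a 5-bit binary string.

01100

Append 5 zeros: 111101100000. Divide by 110101 (XOR where the leading bit is 1):
  pos 0: 111101 XOR 110101 = 001000
  pos 2: 100010 XOR 110101 = 010111
  pos 3: 101110 XOR 110101 = 011011
  pos 4: 110110 XOR 110101 = 000011
Remainder (last 5 bits) = 01100. This is the CRC / FCS.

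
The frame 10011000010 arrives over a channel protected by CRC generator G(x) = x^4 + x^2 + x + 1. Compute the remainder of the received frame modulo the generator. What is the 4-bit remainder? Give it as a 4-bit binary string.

Modulo-2 division of 10011000010 by 10111:
  pos 0: 10011 XOR 10111 = 00100
  pos 2: 10000 XOR 10111 = 00111
  pos 4: 11100 XOR 10111 = 01011
  pos 5: 10111 XOR 10111 = 00000
Remainder = 0000 (zero — the frame passes the CRC check).

0000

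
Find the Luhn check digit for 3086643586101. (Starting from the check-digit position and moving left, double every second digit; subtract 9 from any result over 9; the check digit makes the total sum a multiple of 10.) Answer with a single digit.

6

Partial digits right→left: 1 0 1 6 8 5 3 4 6 6 8 0 3
Double every second digit counting from the check-digit position (so the 1st, 3rd, 5th, ... of the partial from the right).
  doubled (with −9 where >9): 2 2 7 6 3 7 6 → sum 33
  kept as-is: 0 6 5 4 6 0 → sum 21
Total = 33 + 21 = 54.
Check digit = (10 − (54 mod 10)) mod 10 = 6.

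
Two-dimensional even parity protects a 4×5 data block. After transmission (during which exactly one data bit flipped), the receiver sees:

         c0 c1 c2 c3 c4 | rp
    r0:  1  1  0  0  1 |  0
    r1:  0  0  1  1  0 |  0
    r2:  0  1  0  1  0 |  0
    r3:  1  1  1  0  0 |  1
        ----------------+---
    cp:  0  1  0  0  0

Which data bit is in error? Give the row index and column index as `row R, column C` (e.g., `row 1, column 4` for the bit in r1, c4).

Recompute each row's even parity and compare to rp:
  r0: data parity 1, sent rp 0 → mismatch
  r1: data parity 0, sent rp 0 → ok
  r2: data parity 0, sent rp 0 → ok
  r3: data parity 1, sent rp 1 → ok
Recompute each column's even parity and compare to cp:
  c0: data parity 0, sent cp 0 → ok
  c1: data parity 1, sent cp 1 → ok
  c2: data parity 0, sent cp 0 → ok
  c3: data parity 0, sent cp 0 → ok
  c4: data parity 1, sent cp 0 → mismatch
Exactly one row (r0) and one column (c4) fail → the flipped bit is at their intersection.

row 0, column 4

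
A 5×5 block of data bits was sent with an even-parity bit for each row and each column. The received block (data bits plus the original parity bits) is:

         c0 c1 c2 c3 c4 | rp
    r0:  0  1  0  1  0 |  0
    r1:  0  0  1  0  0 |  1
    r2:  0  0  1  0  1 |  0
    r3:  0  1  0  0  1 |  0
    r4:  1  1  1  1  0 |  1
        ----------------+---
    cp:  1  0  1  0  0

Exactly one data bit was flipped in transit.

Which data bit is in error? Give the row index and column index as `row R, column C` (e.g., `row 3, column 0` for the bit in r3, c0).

row 4, column 1

Recompute each row's even parity and compare to rp:
  r0: data parity 0, sent rp 0 → ok
  r1: data parity 1, sent rp 1 → ok
  r2: data parity 0, sent rp 0 → ok
  r3: data parity 0, sent rp 0 → ok
  r4: data parity 0, sent rp 1 → mismatch
Recompute each column's even parity and compare to cp:
  c0: data parity 1, sent cp 1 → ok
  c1: data parity 1, sent cp 0 → mismatch
  c2: data parity 1, sent cp 1 → ok
  c3: data parity 0, sent cp 0 → ok
  c4: data parity 0, sent cp 0 → ok
Exactly one row (r4) and one column (c1) fail → the flipped bit is at their intersection.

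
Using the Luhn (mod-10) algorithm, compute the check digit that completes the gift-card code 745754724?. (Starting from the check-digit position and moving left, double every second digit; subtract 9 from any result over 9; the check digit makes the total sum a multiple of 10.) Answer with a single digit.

Partial digits right→left: 4 2 7 4 5 7 5 4 7
Double every second digit counting from the check-digit position (so the 1st, 3rd, 5th, ... of the partial from the right).
  doubled (with −9 where >9): 8 5 1 1 5 → sum 20
  kept as-is: 2 4 7 4 → sum 17
Total = 20 + 17 = 37.
Check digit = (10 − (37 mod 10)) mod 10 = 3.

3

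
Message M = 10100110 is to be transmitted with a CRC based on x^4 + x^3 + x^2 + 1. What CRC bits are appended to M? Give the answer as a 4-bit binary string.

0000

Append 4 zeros: 101001100000. Divide by 11101 (XOR where the leading bit is 1):
  pos 0: 10100 XOR 11101 = 01001
  pos 1: 10011 XOR 11101 = 01110
  pos 2: 11101 XOR 11101 = 00000
Remainder (last 4 bits) = 0000. This is the CRC / FCS.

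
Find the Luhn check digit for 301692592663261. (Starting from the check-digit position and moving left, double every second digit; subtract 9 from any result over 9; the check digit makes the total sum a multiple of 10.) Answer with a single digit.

7

Partial digits right→left: 1 6 2 3 6 6 2 9 5 2 9 6 1 0 3
Double every second digit counting from the check-digit position (so the 1st, 3rd, 5th, ... of the partial from the right).
  doubled (with −9 where >9): 2 4 3 4 1 9 2 6 → sum 31
  kept as-is: 6 3 6 9 2 6 0 → sum 32
Total = 31 + 32 = 63.
Check digit = (10 − (63 mod 10)) mod 10 = 7.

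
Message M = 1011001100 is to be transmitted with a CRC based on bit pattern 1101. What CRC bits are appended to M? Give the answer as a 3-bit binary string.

Append 3 zeros: 1011001100000. Divide by 1101 (XOR where the leading bit is 1):
  pos 0: 1011 XOR 1101 = 0110
  pos 1: 1100 XOR 1101 = 0001
  pos 4: 1011 XOR 1101 = 0110
  pos 5: 1100 XOR 1101 = 0001
  pos 8: 1000 XOR 1101 = 0101
  pos 9: 1010 XOR 1101 = 0111
Remainder (last 3 bits) = 111. This is the CRC / FCS.

111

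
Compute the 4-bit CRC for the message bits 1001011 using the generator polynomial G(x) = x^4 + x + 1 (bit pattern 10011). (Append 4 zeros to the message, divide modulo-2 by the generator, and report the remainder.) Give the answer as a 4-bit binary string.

Append 4 zeros: 10010110000. Divide by 10011 (XOR where the leading bit is 1):
  pos 0: 10010 XOR 10011 = 00001
  pos 4: 11100 XOR 10011 = 01111
  pos 5: 11110 XOR 10011 = 01101
  pos 6: 11010 XOR 10011 = 01001
Remainder (last 4 bits) = 1001. This is the CRC / FCS.

1001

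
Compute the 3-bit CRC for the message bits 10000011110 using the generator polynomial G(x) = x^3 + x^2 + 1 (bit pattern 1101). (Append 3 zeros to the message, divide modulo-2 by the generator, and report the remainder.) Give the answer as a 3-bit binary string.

Append 3 zeros: 10000011110000. Divide by 1101 (XOR where the leading bit is 1):
  pos 0: 1000 XOR 1101 = 0101
  pos 1: 1010 XOR 1101 = 0111
  pos 2: 1110 XOR 1101 = 0011
  pos 4: 1111 XOR 1101 = 0010
  pos 6: 1011 XOR 1101 = 0110
  pos 7: 1100 XOR 1101 = 0001
  pos 10: 1000 XOR 1101 = 0101
Remainder (last 3 bits) = 101. This is the CRC / FCS.

101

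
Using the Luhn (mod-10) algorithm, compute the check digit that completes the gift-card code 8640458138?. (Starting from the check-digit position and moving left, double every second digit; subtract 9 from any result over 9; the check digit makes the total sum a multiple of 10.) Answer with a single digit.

0

Partial digits right→left: 8 3 1 8 5 4 0 4 6 8
Double every second digit counting from the check-digit position (so the 1st, 3rd, 5th, ... of the partial from the right).
  doubled (with −9 where >9): 7 2 1 0 3 → sum 13
  kept as-is: 3 8 4 4 8 → sum 27
Total = 13 + 27 = 40.
Check digit = (10 − (40 mod 10)) mod 10 = 0.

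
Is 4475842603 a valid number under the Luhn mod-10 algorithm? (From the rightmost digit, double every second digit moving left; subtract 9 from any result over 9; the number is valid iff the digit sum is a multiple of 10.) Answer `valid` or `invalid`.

From the right, keep odd positions and double even positions (subtract 9 from any doubled value over 9):
  doubled (positions 2,4,...): 0 4 7 5 8 → sum 24
  kept (positions 1,3,...): 3 6 4 5 4 → sum 22
Total = 46.
46 mod 10 = 6, so the number is invalid.

invalid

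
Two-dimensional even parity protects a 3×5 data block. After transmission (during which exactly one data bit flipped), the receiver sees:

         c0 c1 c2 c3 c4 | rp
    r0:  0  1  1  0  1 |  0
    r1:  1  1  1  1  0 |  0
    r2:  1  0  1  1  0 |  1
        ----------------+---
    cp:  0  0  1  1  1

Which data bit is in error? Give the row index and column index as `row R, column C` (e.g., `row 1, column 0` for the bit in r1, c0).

row 0, column 3

Recompute each row's even parity and compare to rp:
  r0: data parity 1, sent rp 0 → mismatch
  r1: data parity 0, sent rp 0 → ok
  r2: data parity 1, sent rp 1 → ok
Recompute each column's even parity and compare to cp:
  c0: data parity 0, sent cp 0 → ok
  c1: data parity 0, sent cp 0 → ok
  c2: data parity 1, sent cp 1 → ok
  c3: data parity 0, sent cp 1 → mismatch
  c4: data parity 1, sent cp 1 → ok
Exactly one row (r0) and one column (c3) fail → the flipped bit is at their intersection.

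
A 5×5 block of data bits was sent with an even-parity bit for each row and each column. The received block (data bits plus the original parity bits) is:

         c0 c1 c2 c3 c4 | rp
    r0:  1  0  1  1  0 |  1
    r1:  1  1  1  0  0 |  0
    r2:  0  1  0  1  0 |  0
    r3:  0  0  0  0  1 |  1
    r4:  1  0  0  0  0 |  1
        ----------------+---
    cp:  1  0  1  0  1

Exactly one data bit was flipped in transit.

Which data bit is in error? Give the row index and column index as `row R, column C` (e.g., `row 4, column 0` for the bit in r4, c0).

row 1, column 2

Recompute each row's even parity and compare to rp:
  r0: data parity 1, sent rp 1 → ok
  r1: data parity 1, sent rp 0 → mismatch
  r2: data parity 0, sent rp 0 → ok
  r3: data parity 1, sent rp 1 → ok
  r4: data parity 1, sent rp 1 → ok
Recompute each column's even parity and compare to cp:
  c0: data parity 1, sent cp 1 → ok
  c1: data parity 0, sent cp 0 → ok
  c2: data parity 0, sent cp 1 → mismatch
  c3: data parity 0, sent cp 0 → ok
  c4: data parity 1, sent cp 1 → ok
Exactly one row (r1) and one column (c2) fail → the flipped bit is at their intersection.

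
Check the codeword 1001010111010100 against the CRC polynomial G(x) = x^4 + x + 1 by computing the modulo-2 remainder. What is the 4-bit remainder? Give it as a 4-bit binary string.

1100

Modulo-2 division of 1001010111010100 by 10011:
  pos 0: 10010 XOR 10011 = 00001
  pos 4: 11011 XOR 10011 = 01000
  pos 5: 10001 XOR 10011 = 00010
  pos 8: 10010 XOR 10011 = 00001
Remainder = 1100 (nonzero — an error is detected).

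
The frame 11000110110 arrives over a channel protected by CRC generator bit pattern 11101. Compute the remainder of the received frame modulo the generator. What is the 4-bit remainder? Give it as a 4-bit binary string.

0000

Modulo-2 division of 11000110110 by 11101:
  pos 0: 11000 XOR 11101 = 00101
  pos 2: 10111 XOR 11101 = 01010
  pos 3: 10100 XOR 11101 = 01001
  pos 4: 10011 XOR 11101 = 01110
  pos 5: 11101 XOR 11101 = 00000
Remainder = 0000 (zero — the frame passes the CRC check).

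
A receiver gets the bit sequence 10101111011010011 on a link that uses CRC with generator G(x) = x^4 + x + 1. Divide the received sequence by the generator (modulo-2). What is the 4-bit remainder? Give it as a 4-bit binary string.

0000

Modulo-2 division of 10101111011010011 by 10011:
  pos 0: 10101 XOR 10011 = 00110
  pos 2: 11011 XOR 10011 = 01000
  pos 3: 10001 XOR 10011 = 00010
  pos 6: 10011 XOR 10011 = 00000
  pos 12: 10011 XOR 10011 = 00000
Remainder = 0000 (zero — the frame passes the CRC check).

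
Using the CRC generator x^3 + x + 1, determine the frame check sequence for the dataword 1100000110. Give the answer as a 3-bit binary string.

000

Append 3 zeros: 1100000110000. Divide by 1011 (XOR where the leading bit is 1):
  pos 0: 1100 XOR 1011 = 0111
  pos 1: 1110 XOR 1011 = 0101
  pos 2: 1010 XOR 1011 = 0001
  pos 5: 1011 XOR 1011 = 0000
Remainder (last 3 bits) = 000. This is the CRC / FCS.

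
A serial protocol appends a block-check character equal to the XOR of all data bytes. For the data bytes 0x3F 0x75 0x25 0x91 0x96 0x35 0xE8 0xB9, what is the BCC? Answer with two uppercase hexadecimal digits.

0C

XOR the bytes together:
  start with 0x3F
  0x3F ⊕ 0x75 = 0x4A
  0x4A ⊕ 0x25 = 0x6F
  0x6F ⊕ 0x91 = 0xFE
  0xFE ⊕ 0x96 = 0x68
  0x68 ⊕ 0x35 = 0x5D
  0x5D ⊕ 0xE8 = 0xB5
  0xB5 ⊕ 0xB9 = 0x0C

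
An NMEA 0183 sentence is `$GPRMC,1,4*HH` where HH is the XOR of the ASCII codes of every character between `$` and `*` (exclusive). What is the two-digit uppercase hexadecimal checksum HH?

4E

XOR the ASCII codes of the payload characters:
  'G' = 0x47 → acc = 0x47
  'P' = 0x50 → acc = 0x17
  'R' = 0x52 → acc = 0x45
  'M' = 0x4D → acc = 0x08
  'C' = 0x43 → acc = 0x4B
  ',' = 0x2C → acc = 0x67
  '1' = 0x31 → acc = 0x56
  ',' = 0x2C → acc = 0x7A
  '4' = 0x34 → acc = 0x4E
Checksum = 0x4E.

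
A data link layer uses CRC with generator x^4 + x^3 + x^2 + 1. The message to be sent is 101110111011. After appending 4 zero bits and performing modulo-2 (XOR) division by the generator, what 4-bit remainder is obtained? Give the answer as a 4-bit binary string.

Append 4 zeros: 1011101110110000. Divide by 11101 (XOR where the leading bit is 1):
  pos 0: 10111 XOR 11101 = 01010
  pos 1: 10100 XOR 11101 = 01001
  pos 2: 10011 XOR 11101 = 01110
  pos 3: 11101 XOR 11101 = 00000
  pos 8: 10110 XOR 11101 = 01011
  pos 9: 10110 XOR 11101 = 01011
  pos 10: 10110 XOR 11101 = 01011
  pos 11: 10110 XOR 11101 = 01011
Remainder (last 4 bits) = 1011. This is the CRC / FCS.

1011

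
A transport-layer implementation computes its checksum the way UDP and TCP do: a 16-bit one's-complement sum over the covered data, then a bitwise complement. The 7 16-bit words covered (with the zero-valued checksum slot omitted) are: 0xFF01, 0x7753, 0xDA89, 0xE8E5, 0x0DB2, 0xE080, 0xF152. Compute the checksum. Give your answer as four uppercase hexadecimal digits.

E6B4

One's-complement addition (fold any carry out of bit 15 back into bit 0):
  0xFF01 + 0x7753 = 0x17654 → wrap carry → 0x7655
  0x7655 + 0xDA89 = 0x150DE → wrap carry → 0x50DF
  0x50DF + 0xE8E5 = 0x139C4 → wrap carry → 0x39C5
  0x39C5 + 0x0DB2 = 0x04777
  0x4777 + 0xE080 = 0x127F7 → wrap carry → 0x27F8
  0x27F8 + 0xF152 = 0x1194A → wrap carry → 0x194B
One's-complement sum = 0x194B.
Checksum = ~0x194B & 0xFFFF = 0xE6B4.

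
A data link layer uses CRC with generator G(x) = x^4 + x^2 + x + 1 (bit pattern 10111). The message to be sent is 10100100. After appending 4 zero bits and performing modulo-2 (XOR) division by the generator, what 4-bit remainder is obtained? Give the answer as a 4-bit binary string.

Append 4 zeros: 101001000000. Divide by 10111 (XOR where the leading bit is 1):
  pos 0: 10100 XOR 10111 = 00011
  pos 3: 11100 XOR 10111 = 01011
  pos 4: 10110 XOR 10111 = 00001
Remainder (last 4 bits) = 1000. This is the CRC / FCS.

1000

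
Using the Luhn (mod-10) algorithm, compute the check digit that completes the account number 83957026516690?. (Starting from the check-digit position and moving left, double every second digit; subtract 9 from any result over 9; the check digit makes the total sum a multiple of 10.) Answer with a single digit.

Partial digits right→left: 0 9 6 6 1 5 6 2 0 7 5 9 3 8
Double every second digit counting from the check-digit position (so the 1st, 3rd, 5th, ... of the partial from the right).
  doubled (with −9 where >9): 0 3 2 3 0 1 6 → sum 15
  kept as-is: 9 6 5 2 7 9 8 → sum 46
Total = 15 + 46 = 61.
Check digit = (10 − (61 mod 10)) mod 10 = 9.

9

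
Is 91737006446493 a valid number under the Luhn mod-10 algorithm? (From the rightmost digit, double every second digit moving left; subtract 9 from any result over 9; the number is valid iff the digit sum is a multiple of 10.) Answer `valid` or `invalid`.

From the right, keep odd positions and double even positions (subtract 9 from any doubled value over 9):
  doubled (positions 2,4,...): 9 3 8 0 5 5 9 → sum 39
  kept (positions 1,3,...): 3 4 4 6 0 3 1 → sum 21
Total = 60.
60 mod 10 = 0, so the number is valid.

valid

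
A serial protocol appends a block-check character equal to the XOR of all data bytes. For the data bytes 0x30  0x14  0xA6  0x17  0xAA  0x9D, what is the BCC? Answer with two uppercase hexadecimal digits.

A2

XOR the bytes together:
  start with 0x30
  0x30 ⊕ 0x14 = 0x24
  0x24 ⊕ 0xA6 = 0x82
  0x82 ⊕ 0x17 = 0x95
  0x95 ⊕ 0xAA = 0x3F
  0x3F ⊕ 0x9D = 0xA2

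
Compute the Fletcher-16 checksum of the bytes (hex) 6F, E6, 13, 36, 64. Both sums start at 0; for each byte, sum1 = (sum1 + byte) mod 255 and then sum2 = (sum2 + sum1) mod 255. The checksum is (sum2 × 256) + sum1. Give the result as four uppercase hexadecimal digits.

D204

Running sums (mod 255):
  after byte 0 (6F): sum1=111, sum2=111
  after byte 1 (E6): sum1=86, sum2=197
  after byte 2 (13): sum1=105, sum2=47
  after byte 3 (36): sum1=159, sum2=206
  after byte 4 (64): sum1=4, sum2=210
Checksum = sum2·256 + sum1 = 210·256 + 4 = 53764 = 0xD204.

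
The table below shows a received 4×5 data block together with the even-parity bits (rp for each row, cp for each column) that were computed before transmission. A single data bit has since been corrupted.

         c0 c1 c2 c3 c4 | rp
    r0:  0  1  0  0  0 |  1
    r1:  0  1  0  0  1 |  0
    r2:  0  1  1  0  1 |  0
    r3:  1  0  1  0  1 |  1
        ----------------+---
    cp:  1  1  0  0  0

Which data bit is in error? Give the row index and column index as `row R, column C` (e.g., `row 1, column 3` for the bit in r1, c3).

Recompute each row's even parity and compare to rp:
  r0: data parity 1, sent rp 1 → ok
  r1: data parity 0, sent rp 0 → ok
  r2: data parity 1, sent rp 0 → mismatch
  r3: data parity 1, sent rp 1 → ok
Recompute each column's even parity and compare to cp:
  c0: data parity 1, sent cp 1 → ok
  c1: data parity 1, sent cp 1 → ok
  c2: data parity 0, sent cp 0 → ok
  c3: data parity 0, sent cp 0 → ok
  c4: data parity 1, sent cp 0 → mismatch
Exactly one row (r2) and one column (c4) fail → the flipped bit is at their intersection.

row 2, column 4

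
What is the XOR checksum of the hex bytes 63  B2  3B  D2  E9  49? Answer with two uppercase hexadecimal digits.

XOR the bytes together:
  start with 0x63
  0x63 ⊕ 0xB2 = 0xD1
  0xD1 ⊕ 0x3B = 0xEA
  0xEA ⊕ 0xD2 = 0x38
  0x38 ⊕ 0xE9 = 0xD1
  0xD1 ⊕ 0x49 = 0x98

98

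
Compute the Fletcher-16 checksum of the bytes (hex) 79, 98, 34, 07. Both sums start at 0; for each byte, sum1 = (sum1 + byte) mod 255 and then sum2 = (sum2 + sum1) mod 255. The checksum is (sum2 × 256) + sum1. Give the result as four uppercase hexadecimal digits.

Running sums (mod 255):
  after byte 0 (79): sum1=121, sum2=121
  after byte 1 (98): sum1=18, sum2=139
  after byte 2 (34): sum1=70, sum2=209
  after byte 3 (07): sum1=77, sum2=31
Checksum = sum2·256 + sum1 = 31·256 + 77 = 8013 = 0x1F4D.

1F4D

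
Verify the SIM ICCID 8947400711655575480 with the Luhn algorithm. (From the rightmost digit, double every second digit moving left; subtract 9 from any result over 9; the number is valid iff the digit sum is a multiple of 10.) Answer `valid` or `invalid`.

From the right, keep odd positions and double even positions (subtract 9 from any doubled value over 9):
  doubled (positions 2,4,...): 7 1 1 1 2 5 0 5 9 → sum 31
  kept (positions 1,3,...): 0 4 7 5 6 1 0 4 4 8 → sum 39
Total = 70.
70 mod 10 = 0, so the number is valid.

valid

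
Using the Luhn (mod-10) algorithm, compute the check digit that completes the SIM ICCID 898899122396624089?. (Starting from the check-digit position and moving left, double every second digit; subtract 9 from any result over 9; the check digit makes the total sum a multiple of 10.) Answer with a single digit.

4

Partial digits right→left: 9 8 0 4 2 6 6 9 3 2 2 1 9 9 8 8 9 8
Double every second digit counting from the check-digit position (so the 1st, 3rd, 5th, ... of the partial from the right).
  doubled (with −9 where >9): 9 0 4 3 6 4 9 7 9 → sum 51
  kept as-is: 8 4 6 9 2 1 9 8 8 → sum 55
Total = 51 + 55 = 106.
Check digit = (10 − (106 mod 10)) mod 10 = 4.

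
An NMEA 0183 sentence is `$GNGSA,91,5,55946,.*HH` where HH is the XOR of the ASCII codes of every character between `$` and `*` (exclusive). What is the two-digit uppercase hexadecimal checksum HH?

XOR the ASCII codes of the payload characters:
  'G' = 0x47 → acc = 0x47
  'N' = 0x4E → acc = 0x09
  'G' = 0x47 → acc = 0x4E
  'S' = 0x53 → acc = 0x1D
  'A' = 0x41 → acc = 0x5C
  ',' = 0x2C → acc = 0x70
  '9' = 0x39 → acc = 0x49
  '1' = 0x31 → acc = 0x78
  ',' = 0x2C → acc = 0x54
  '5' = 0x35 → acc = 0x61
  ',' = 0x2C → acc = 0x4D
  '5' = 0x35 → acc = 0x78
  '5' = 0x35 → acc = 0x4D
  '9' = 0x39 → acc = 0x74
  '4' = 0x34 → acc = 0x40
  '6' = 0x36 → acc = 0x76
  ',' = 0x2C → acc = 0x5A
  '.' = 0x2E → acc = 0x74
Checksum = 0x74.

74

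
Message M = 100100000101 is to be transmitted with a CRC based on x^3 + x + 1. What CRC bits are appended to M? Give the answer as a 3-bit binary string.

011

Append 3 zeros: 100100000101000. Divide by 1011 (XOR where the leading bit is 1):
  pos 0: 1001 XOR 1011 = 0010
  pos 2: 1000 XOR 1011 = 0011
  pos 4: 1100 XOR 1011 = 0111
  pos 5: 1110 XOR 1011 = 0101
  pos 6: 1011 XOR 1011 = 0000
  pos 11: 1000 XOR 1011 = 0011
Remainder (last 3 bits) = 011. This is the CRC / FCS.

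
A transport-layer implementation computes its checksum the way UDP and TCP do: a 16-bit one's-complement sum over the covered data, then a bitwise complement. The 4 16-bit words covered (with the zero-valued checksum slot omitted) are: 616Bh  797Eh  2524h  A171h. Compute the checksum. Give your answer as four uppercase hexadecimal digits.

One's-complement addition (fold any carry out of bit 15 back into bit 0):
  0x616B + 0x797E = 0x0DAE9
  0xDAE9 + 0x2524 = 0x1000D → wrap carry → 0x000E
  0x000E + 0xA171 = 0x0A17F
One's-complement sum = 0xA17F.
Checksum = ~0xA17F & 0xFFFF = 0x5E80.

5E80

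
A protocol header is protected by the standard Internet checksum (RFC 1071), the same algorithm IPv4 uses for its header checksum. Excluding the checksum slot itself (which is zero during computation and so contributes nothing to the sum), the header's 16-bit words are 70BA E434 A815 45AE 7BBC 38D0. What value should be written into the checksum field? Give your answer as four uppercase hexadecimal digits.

08C0

One's-complement addition (fold any carry out of bit 15 back into bit 0):
  0x70BA + 0xE434 = 0x154EE → wrap carry → 0x54EF
  0x54EF + 0xA815 = 0x0FD04
  0xFD04 + 0x45AE = 0x142B2 → wrap carry → 0x42B3
  0x42B3 + 0x7BBC = 0x0BE6F
  0xBE6F + 0x38D0 = 0x0F73F
One's-complement sum = 0xF73F.
Checksum = ~0xF73F & 0xFFFF = 0x08C0.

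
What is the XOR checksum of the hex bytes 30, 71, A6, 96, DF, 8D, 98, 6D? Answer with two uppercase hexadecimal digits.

D6

XOR the bytes together:
  start with 0x30
  0x30 ⊕ 0x71 = 0x41
  0x41 ⊕ 0xA6 = 0xE7
  0xE7 ⊕ 0x96 = 0x71
  0x71 ⊕ 0xDF = 0xAE
  0xAE ⊕ 0x8D = 0x23
  0x23 ⊕ 0x98 = 0xBB
  0xBB ⊕ 0x6D = 0xD6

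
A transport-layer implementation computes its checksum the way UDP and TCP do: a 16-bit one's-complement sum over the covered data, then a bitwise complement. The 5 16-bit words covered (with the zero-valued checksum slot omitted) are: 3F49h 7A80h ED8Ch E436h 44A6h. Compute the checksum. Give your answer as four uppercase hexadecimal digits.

2FCC

One's-complement addition (fold any carry out of bit 15 back into bit 0):
  0x3F49 + 0x7A80 = 0x0B9C9
  0xB9C9 + 0xED8C = 0x1A755 → wrap carry → 0xA756
  0xA756 + 0xE436 = 0x18B8C → wrap carry → 0x8B8D
  0x8B8D + 0x44A6 = 0x0D033
One's-complement sum = 0xD033.
Checksum = ~0xD033 & 0xFFFF = 0x2FCC.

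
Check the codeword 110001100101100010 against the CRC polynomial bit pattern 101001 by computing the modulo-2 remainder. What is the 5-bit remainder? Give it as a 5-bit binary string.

00110

Modulo-2 division of 110001100101100010 by 101001:
  pos 0: 110001 XOR 101001 = 011000
  pos 1: 110001 XOR 101001 = 011000
  pos 2: 110000 XOR 101001 = 011001
  pos 3: 110010 XOR 101001 = 011011
  pos 4: 110111 XOR 101001 = 011110
  pos 5: 111100 XOR 101001 = 010101
  pos 6: 101011 XOR 101001 = 000010
  pos 10: 101000 XOR 101001 = 000001
Remainder = 00110 (nonzero — an error is detected).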